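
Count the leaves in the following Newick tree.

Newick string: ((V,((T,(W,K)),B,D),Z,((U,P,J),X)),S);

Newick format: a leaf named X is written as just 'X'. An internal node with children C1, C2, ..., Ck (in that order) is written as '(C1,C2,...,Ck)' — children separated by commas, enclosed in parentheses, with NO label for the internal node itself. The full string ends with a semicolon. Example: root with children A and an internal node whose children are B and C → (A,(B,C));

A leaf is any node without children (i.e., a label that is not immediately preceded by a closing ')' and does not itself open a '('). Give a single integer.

Newick: ((V,((T,(W,K)),B,D),Z,((U,P,J),X)),S);
Scan left-to-right; a leaf is any maximal label run not followed by '(':
  pos 2: leaf 'V' → count = 1
  pos 6: leaf 'T' → count = 2
  pos 9: leaf 'W' → count = 3
  pos 11: leaf 'K' → count = 4
  pos 15: leaf 'B' → count = 5
  pos 17: leaf 'D' → count = 6
  pos 20: leaf 'Z' → count = 7
  pos 24: leaf 'U' → count = 8
  pos 26: leaf 'P' → count = 9
  pos 28: leaf 'J' → count = 10
  pos 31: leaf 'X' → count = 11
  pos 35: leaf 'S' → count = 12
Total leaves: 12

Answer: 12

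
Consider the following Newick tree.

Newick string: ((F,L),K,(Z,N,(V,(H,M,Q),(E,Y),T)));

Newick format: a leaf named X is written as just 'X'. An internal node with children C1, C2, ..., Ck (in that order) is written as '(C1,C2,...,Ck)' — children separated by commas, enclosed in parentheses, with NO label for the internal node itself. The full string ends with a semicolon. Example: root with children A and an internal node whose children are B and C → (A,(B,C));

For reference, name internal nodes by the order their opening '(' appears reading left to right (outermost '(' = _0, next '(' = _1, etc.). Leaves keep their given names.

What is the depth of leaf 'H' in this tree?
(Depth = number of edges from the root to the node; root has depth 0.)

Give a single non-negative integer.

Newick: ((F,L),K,(Z,N,(V,(H,M,Q),(E,Y),T)));
Naming internals by '(' encounter order: outermost '(' = _0, next = _1, ...
Query node: H
Path from root: _0 -> _2 -> _3 -> _4 -> H
Depth of H: 4 (number of edges from root)

Answer: 4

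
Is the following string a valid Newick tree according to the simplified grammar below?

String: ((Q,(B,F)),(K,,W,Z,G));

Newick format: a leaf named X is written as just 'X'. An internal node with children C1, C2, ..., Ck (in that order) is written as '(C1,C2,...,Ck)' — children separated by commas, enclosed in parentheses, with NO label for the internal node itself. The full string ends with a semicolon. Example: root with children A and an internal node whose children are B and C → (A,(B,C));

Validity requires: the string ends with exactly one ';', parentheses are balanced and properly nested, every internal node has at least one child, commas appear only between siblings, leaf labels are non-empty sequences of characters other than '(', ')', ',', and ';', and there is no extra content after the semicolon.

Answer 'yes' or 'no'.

Input: ((Q,(B,F)),(K,,W,Z,G));
Paren balance: 4 '(' vs 4 ')' OK
Ends with single ';': True
Full parse: FAILS (empty leaf label at pos 14)
Valid: False

Answer: no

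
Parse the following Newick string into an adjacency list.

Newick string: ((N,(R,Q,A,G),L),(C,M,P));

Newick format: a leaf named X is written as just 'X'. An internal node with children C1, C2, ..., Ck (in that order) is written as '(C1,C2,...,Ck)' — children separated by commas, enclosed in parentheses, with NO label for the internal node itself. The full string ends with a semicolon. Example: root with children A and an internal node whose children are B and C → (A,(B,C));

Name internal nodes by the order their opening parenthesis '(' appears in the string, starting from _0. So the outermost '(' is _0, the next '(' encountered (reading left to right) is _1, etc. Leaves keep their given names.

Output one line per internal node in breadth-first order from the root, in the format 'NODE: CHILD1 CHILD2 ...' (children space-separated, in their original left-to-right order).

Input: ((N,(R,Q,A,G),L),(C,M,P));
Scanning left-to-right, naming '(' by encounter order:
  pos 0: '(' -> open internal node _0 (depth 1)
  pos 1: '(' -> open internal node _1 (depth 2)
  pos 4: '(' -> open internal node _2 (depth 3)
  pos 12: ')' -> close internal node _2 (now at depth 2)
  pos 15: ')' -> close internal node _1 (now at depth 1)
  pos 17: '(' -> open internal node _3 (depth 2)
  pos 23: ')' -> close internal node _3 (now at depth 1)
  pos 24: ')' -> close internal node _0 (now at depth 0)
Total internal nodes: 4
BFS adjacency from root:
  _0: _1 _3
  _1: N _2 L
  _3: C M P
  _2: R Q A G

Answer: _0: _1 _3
_1: N _2 L
_3: C M P
_2: R Q A G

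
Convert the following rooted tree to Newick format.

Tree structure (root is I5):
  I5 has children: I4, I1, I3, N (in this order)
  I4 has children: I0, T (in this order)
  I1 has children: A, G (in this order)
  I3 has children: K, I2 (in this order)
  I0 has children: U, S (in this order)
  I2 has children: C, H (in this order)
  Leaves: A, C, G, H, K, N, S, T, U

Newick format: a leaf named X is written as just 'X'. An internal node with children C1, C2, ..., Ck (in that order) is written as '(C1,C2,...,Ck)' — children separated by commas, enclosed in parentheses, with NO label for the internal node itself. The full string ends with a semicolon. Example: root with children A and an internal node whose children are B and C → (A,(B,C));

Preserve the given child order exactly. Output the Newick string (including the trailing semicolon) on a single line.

Answer: (((U,S),T),(A,G),(K,(C,H)),N);

Derivation:
internal I5 with children ['I4', 'I1', 'I3', 'N']
  internal I4 with children ['I0', 'T']
    internal I0 with children ['U', 'S']
      leaf 'U' → 'U'
      leaf 'S' → 'S'
    → '(U,S)'
    leaf 'T' → 'T'
  → '((U,S),T)'
  internal I1 with children ['A', 'G']
    leaf 'A' → 'A'
    leaf 'G' → 'G'
  → '(A,G)'
  internal I3 with children ['K', 'I2']
    leaf 'K' → 'K'
    internal I2 with children ['C', 'H']
      leaf 'C' → 'C'
      leaf 'H' → 'H'
    → '(C,H)'
  → '(K,(C,H))'
  leaf 'N' → 'N'
→ '(((U,S),T),(A,G),(K,(C,H)),N)'
Final: (((U,S),T),(A,G),(K,(C,H)),N);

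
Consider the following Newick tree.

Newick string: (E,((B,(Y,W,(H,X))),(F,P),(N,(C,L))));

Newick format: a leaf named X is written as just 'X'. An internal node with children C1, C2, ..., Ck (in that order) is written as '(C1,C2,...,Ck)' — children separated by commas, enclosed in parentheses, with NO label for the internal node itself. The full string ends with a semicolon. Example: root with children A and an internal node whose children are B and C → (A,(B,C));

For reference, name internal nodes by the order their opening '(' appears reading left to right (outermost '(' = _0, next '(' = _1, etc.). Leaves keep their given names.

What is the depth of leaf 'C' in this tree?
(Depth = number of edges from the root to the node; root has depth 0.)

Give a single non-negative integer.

Answer: 4

Derivation:
Newick: (E,((B,(Y,W,(H,X))),(F,P),(N,(C,L))));
Naming internals by '(' encounter order: outermost '(' = _0, next = _1, ...
Query node: C
Path from root: _0 -> _1 -> _6 -> _7 -> C
Depth of C: 4 (number of edges from root)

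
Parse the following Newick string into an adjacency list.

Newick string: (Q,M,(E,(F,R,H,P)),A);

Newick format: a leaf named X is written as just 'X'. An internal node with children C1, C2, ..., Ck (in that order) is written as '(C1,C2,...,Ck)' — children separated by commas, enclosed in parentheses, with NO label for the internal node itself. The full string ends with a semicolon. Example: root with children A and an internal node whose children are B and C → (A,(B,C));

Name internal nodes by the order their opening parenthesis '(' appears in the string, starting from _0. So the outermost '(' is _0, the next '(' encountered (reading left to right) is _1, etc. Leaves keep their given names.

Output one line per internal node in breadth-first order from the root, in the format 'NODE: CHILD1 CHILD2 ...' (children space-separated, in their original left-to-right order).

Answer: _0: Q M _1 A
_1: E _2
_2: F R H P

Derivation:
Input: (Q,M,(E,(F,R,H,P)),A);
Scanning left-to-right, naming '(' by encounter order:
  pos 0: '(' -> open internal node _0 (depth 1)
  pos 5: '(' -> open internal node _1 (depth 2)
  pos 8: '(' -> open internal node _2 (depth 3)
  pos 16: ')' -> close internal node _2 (now at depth 2)
  pos 17: ')' -> close internal node _1 (now at depth 1)
  pos 20: ')' -> close internal node _0 (now at depth 0)
Total internal nodes: 3
BFS adjacency from root:
  _0: Q M _1 A
  _1: E _2
  _2: F R H P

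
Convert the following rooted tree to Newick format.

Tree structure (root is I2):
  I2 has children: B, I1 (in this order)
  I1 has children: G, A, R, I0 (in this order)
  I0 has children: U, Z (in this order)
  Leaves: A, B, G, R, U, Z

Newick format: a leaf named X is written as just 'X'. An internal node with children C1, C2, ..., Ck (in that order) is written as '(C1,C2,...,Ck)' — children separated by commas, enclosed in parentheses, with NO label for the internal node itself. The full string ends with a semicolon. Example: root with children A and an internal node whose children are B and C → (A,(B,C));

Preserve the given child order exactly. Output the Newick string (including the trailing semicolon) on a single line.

internal I2 with children ['B', 'I1']
  leaf 'B' → 'B'
  internal I1 with children ['G', 'A', 'R', 'I0']
    leaf 'G' → 'G'
    leaf 'A' → 'A'
    leaf 'R' → 'R'
    internal I0 with children ['U', 'Z']
      leaf 'U' → 'U'
      leaf 'Z' → 'Z'
    → '(U,Z)'
  → '(G,A,R,(U,Z))'
→ '(B,(G,A,R,(U,Z)))'
Final: (B,(G,A,R,(U,Z)));

Answer: (B,(G,A,R,(U,Z)));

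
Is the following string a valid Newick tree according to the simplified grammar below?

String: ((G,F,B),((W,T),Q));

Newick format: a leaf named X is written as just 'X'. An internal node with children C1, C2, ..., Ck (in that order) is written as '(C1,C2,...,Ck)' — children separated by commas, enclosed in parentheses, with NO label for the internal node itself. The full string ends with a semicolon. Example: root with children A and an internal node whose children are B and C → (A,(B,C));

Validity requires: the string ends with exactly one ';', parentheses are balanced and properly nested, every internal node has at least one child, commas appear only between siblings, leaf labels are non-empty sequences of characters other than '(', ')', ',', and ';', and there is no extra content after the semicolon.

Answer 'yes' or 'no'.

Answer: yes

Derivation:
Input: ((G,F,B),((W,T),Q));
Paren balance: 4 '(' vs 4 ')' OK
Ends with single ';': True
Full parse: OK
Valid: True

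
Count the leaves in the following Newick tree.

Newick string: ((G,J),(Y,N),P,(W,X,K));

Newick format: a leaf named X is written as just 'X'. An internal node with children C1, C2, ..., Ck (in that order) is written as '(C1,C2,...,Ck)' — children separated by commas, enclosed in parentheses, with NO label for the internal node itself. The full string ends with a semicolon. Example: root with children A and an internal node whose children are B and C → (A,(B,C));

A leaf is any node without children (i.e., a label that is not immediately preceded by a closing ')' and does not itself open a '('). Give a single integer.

Answer: 8

Derivation:
Newick: ((G,J),(Y,N),P,(W,X,K));
Scan left-to-right; a leaf is any maximal label run not followed by '(':
  pos 2: leaf 'G' → count = 1
  pos 4: leaf 'J' → count = 2
  pos 8: leaf 'Y' → count = 3
  pos 10: leaf 'N' → count = 4
  pos 13: leaf 'P' → count = 5
  pos 16: leaf 'W' → count = 6
  pos 18: leaf 'X' → count = 7
  pos 20: leaf 'K' → count = 8
Total leaves: 8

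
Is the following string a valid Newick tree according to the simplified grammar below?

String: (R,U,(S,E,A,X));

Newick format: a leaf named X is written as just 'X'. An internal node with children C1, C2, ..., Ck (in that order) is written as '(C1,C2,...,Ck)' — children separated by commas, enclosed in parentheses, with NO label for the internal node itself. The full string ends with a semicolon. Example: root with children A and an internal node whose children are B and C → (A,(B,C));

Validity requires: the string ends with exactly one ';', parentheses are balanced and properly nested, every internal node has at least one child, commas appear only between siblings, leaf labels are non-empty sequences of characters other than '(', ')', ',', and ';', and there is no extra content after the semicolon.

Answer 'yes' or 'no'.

Answer: yes

Derivation:
Input: (R,U,(S,E,A,X));
Paren balance: 2 '(' vs 2 ')' OK
Ends with single ';': True
Full parse: OK
Valid: True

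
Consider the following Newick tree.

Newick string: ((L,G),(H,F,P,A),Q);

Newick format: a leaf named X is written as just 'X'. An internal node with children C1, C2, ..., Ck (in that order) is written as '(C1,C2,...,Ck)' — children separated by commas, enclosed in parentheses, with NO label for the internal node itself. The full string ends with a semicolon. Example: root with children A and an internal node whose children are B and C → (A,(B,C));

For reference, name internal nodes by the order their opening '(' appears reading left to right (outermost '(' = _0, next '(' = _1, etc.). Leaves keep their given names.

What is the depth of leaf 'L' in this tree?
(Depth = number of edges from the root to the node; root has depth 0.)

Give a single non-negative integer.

Answer: 2

Derivation:
Newick: ((L,G),(H,F,P,A),Q);
Naming internals by '(' encounter order: outermost '(' = _0, next = _1, ...
Query node: L
Path from root: _0 -> _1 -> L
Depth of L: 2 (number of edges from root)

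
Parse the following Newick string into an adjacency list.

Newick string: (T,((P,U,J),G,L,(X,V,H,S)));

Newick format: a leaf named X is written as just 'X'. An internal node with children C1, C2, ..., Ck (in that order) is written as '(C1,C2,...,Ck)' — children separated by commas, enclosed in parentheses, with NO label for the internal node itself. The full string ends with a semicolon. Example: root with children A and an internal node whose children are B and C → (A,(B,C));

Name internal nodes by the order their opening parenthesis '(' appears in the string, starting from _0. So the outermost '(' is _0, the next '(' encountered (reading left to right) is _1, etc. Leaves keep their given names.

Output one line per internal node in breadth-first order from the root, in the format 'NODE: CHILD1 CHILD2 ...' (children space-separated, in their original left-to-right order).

Input: (T,((P,U,J),G,L,(X,V,H,S)));
Scanning left-to-right, naming '(' by encounter order:
  pos 0: '(' -> open internal node _0 (depth 1)
  pos 3: '(' -> open internal node _1 (depth 2)
  pos 4: '(' -> open internal node _2 (depth 3)
  pos 10: ')' -> close internal node _2 (now at depth 2)
  pos 16: '(' -> open internal node _3 (depth 3)
  pos 24: ')' -> close internal node _3 (now at depth 2)
  pos 25: ')' -> close internal node _1 (now at depth 1)
  pos 26: ')' -> close internal node _0 (now at depth 0)
Total internal nodes: 4
BFS adjacency from root:
  _0: T _1
  _1: _2 G L _3
  _2: P U J
  _3: X V H S

Answer: _0: T _1
_1: _2 G L _3
_2: P U J
_3: X V H S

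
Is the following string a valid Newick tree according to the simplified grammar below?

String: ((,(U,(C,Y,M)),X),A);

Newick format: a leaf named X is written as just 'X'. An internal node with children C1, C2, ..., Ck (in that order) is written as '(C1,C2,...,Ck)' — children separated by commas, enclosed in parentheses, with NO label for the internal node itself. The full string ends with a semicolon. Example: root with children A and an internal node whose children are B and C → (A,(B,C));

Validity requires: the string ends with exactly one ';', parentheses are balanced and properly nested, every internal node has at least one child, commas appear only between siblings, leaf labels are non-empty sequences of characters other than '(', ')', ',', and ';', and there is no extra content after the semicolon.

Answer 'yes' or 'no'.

Input: ((,(U,(C,Y,M)),X),A);
Paren balance: 4 '(' vs 4 ')' OK
Ends with single ';': True
Full parse: FAILS (empty leaf label at pos 2)
Valid: False

Answer: no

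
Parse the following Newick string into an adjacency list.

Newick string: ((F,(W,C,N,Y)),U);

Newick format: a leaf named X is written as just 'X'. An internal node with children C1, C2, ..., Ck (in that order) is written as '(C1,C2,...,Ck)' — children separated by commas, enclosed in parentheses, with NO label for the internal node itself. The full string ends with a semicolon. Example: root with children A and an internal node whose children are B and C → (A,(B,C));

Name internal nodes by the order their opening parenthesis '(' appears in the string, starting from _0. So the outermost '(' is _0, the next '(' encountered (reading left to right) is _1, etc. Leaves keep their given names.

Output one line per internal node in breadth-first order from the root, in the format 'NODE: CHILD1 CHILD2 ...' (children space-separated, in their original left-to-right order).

Input: ((F,(W,C,N,Y)),U);
Scanning left-to-right, naming '(' by encounter order:
  pos 0: '(' -> open internal node _0 (depth 1)
  pos 1: '(' -> open internal node _1 (depth 2)
  pos 4: '(' -> open internal node _2 (depth 3)
  pos 12: ')' -> close internal node _2 (now at depth 2)
  pos 13: ')' -> close internal node _1 (now at depth 1)
  pos 16: ')' -> close internal node _0 (now at depth 0)
Total internal nodes: 3
BFS adjacency from root:
  _0: _1 U
  _1: F _2
  _2: W C N Y

Answer: _0: _1 U
_1: F _2
_2: W C N Y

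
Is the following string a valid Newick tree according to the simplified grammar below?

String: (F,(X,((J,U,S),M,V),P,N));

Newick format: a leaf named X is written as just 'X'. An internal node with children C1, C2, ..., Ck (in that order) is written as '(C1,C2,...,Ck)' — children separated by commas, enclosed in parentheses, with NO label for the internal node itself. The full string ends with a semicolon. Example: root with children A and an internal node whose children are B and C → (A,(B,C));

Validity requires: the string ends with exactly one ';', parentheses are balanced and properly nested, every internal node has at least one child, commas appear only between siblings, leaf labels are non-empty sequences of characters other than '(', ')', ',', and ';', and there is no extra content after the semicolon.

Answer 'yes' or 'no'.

Answer: yes

Derivation:
Input: (F,(X,((J,U,S),M,V),P,N));
Paren balance: 4 '(' vs 4 ')' OK
Ends with single ';': True
Full parse: OK
Valid: True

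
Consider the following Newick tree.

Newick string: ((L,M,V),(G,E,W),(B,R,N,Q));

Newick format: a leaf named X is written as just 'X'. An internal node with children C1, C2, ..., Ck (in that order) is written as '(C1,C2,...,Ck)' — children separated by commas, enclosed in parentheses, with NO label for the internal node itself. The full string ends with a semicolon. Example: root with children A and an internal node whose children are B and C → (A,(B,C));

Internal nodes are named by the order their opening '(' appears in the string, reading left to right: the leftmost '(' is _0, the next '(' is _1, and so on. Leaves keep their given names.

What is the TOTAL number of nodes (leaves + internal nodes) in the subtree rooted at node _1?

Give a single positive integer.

Answer: 4

Derivation:
Newick: ((L,M,V),(G,E,W),(B,R,N,Q));
Locate _1: it is the '(' at position 1 (the 2nd '(' reading left to right).
Query: subtree rooted at _1
_1: subtree_size = 1 + 3
  L: subtree_size = 1 + 0
  M: subtree_size = 1 + 0
  V: subtree_size = 1 + 0
Total subtree size of _1: 4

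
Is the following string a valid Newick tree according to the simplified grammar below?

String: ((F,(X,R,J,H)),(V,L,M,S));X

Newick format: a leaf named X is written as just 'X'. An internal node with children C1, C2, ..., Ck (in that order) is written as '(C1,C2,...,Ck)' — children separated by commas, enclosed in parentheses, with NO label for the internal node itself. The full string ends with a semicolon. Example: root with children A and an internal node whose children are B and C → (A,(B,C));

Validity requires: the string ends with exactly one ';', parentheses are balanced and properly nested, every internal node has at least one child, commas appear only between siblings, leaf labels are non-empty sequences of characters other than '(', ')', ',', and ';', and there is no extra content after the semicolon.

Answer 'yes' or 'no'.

Input: ((F,(X,R,J,H)),(V,L,M,S));X
Paren balance: 4 '(' vs 4 ')' OK
Ends with single ';': False
Full parse: FAILS (must end with ;)
Valid: False

Answer: no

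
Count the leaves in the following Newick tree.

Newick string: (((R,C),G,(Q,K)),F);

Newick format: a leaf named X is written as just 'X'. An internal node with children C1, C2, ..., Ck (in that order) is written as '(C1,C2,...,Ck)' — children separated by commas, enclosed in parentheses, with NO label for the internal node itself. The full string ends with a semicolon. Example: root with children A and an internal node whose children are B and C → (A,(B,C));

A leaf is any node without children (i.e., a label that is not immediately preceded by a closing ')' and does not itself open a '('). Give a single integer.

Answer: 6

Derivation:
Newick: (((R,C),G,(Q,K)),F);
Scan left-to-right; a leaf is any maximal label run not followed by '(':
  pos 3: leaf 'R' → count = 1
  pos 5: leaf 'C' → count = 2
  pos 8: leaf 'G' → count = 3
  pos 11: leaf 'Q' → count = 4
  pos 13: leaf 'K' → count = 5
  pos 17: leaf 'F' → count = 6
Total leaves: 6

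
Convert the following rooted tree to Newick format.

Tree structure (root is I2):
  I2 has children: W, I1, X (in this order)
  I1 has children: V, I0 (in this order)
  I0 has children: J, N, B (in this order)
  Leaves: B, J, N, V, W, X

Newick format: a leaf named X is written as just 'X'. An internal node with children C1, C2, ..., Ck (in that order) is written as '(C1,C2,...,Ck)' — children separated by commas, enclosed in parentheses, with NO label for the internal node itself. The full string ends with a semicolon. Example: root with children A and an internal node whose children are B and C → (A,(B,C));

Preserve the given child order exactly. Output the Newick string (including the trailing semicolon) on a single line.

internal I2 with children ['W', 'I1', 'X']
  leaf 'W' → 'W'
  internal I1 with children ['V', 'I0']
    leaf 'V' → 'V'
    internal I0 with children ['J', 'N', 'B']
      leaf 'J' → 'J'
      leaf 'N' → 'N'
      leaf 'B' → 'B'
    → '(J,N,B)'
  → '(V,(J,N,B))'
  leaf 'X' → 'X'
→ '(W,(V,(J,N,B)),X)'
Final: (W,(V,(J,N,B)),X);

Answer: (W,(V,(J,N,B)),X);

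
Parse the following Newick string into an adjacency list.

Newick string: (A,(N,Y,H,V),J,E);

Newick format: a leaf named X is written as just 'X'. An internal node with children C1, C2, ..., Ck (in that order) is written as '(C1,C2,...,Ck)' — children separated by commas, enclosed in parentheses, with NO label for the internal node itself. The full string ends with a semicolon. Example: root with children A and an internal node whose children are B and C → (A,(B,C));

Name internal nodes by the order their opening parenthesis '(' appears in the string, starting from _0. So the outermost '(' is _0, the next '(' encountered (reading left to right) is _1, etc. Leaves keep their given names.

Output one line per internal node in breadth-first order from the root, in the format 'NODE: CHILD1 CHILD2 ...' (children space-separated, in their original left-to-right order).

Answer: _0: A _1 J E
_1: N Y H V

Derivation:
Input: (A,(N,Y,H,V),J,E);
Scanning left-to-right, naming '(' by encounter order:
  pos 0: '(' -> open internal node _0 (depth 1)
  pos 3: '(' -> open internal node _1 (depth 2)
  pos 11: ')' -> close internal node _1 (now at depth 1)
  pos 16: ')' -> close internal node _0 (now at depth 0)
Total internal nodes: 2
BFS adjacency from root:
  _0: A _1 J E
  _1: N Y H V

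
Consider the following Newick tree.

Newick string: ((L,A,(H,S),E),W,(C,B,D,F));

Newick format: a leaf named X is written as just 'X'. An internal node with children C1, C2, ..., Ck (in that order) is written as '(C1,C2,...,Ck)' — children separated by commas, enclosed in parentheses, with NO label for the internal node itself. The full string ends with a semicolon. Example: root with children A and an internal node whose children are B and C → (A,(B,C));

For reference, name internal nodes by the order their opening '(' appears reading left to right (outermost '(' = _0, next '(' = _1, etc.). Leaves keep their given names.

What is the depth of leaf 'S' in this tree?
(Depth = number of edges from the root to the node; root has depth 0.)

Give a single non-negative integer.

Answer: 3

Derivation:
Newick: ((L,A,(H,S),E),W,(C,B,D,F));
Naming internals by '(' encounter order: outermost '(' = _0, next = _1, ...
Query node: S
Path from root: _0 -> _1 -> _2 -> S
Depth of S: 3 (number of edges from root)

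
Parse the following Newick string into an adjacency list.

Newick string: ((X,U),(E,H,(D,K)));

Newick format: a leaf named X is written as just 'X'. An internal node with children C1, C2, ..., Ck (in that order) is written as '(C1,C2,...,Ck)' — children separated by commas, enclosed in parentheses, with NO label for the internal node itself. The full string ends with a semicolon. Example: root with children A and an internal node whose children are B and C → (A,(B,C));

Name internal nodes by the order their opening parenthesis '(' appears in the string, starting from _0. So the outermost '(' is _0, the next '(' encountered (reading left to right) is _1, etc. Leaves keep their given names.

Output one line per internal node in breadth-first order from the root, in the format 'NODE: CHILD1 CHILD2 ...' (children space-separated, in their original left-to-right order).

Answer: _0: _1 _2
_1: X U
_2: E H _3
_3: D K

Derivation:
Input: ((X,U),(E,H,(D,K)));
Scanning left-to-right, naming '(' by encounter order:
  pos 0: '(' -> open internal node _0 (depth 1)
  pos 1: '(' -> open internal node _1 (depth 2)
  pos 5: ')' -> close internal node _1 (now at depth 1)
  pos 7: '(' -> open internal node _2 (depth 2)
  pos 12: '(' -> open internal node _3 (depth 3)
  pos 16: ')' -> close internal node _3 (now at depth 2)
  pos 17: ')' -> close internal node _2 (now at depth 1)
  pos 18: ')' -> close internal node _0 (now at depth 0)
Total internal nodes: 4
BFS adjacency from root:
  _0: _1 _2
  _1: X U
  _2: E H _3
  _3: D K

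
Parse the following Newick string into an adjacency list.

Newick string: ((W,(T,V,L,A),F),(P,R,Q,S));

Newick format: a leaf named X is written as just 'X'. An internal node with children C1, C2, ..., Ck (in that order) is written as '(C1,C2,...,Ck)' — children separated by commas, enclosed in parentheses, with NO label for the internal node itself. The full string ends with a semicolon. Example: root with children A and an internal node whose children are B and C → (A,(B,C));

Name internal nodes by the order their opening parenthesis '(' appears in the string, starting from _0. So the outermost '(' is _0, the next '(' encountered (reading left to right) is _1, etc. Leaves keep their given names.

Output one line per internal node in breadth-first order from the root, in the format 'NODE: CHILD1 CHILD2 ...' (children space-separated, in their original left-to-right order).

Input: ((W,(T,V,L,A),F),(P,R,Q,S));
Scanning left-to-right, naming '(' by encounter order:
  pos 0: '(' -> open internal node _0 (depth 1)
  pos 1: '(' -> open internal node _1 (depth 2)
  pos 4: '(' -> open internal node _2 (depth 3)
  pos 12: ')' -> close internal node _2 (now at depth 2)
  pos 15: ')' -> close internal node _1 (now at depth 1)
  pos 17: '(' -> open internal node _3 (depth 2)
  pos 25: ')' -> close internal node _3 (now at depth 1)
  pos 26: ')' -> close internal node _0 (now at depth 0)
Total internal nodes: 4
BFS adjacency from root:
  _0: _1 _3
  _1: W _2 F
  _3: P R Q S
  _2: T V L A

Answer: _0: _1 _3
_1: W _2 F
_3: P R Q S
_2: T V L A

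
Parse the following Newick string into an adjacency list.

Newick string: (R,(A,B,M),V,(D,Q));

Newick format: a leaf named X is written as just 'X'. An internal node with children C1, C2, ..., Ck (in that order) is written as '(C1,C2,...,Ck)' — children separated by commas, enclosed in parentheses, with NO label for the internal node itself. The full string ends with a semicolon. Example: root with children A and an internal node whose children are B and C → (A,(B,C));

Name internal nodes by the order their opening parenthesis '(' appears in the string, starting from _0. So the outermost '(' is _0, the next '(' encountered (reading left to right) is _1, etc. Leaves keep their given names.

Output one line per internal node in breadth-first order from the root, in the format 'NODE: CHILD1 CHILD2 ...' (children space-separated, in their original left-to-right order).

Input: (R,(A,B,M),V,(D,Q));
Scanning left-to-right, naming '(' by encounter order:
  pos 0: '(' -> open internal node _0 (depth 1)
  pos 3: '(' -> open internal node _1 (depth 2)
  pos 9: ')' -> close internal node _1 (now at depth 1)
  pos 13: '(' -> open internal node _2 (depth 2)
  pos 17: ')' -> close internal node _2 (now at depth 1)
  pos 18: ')' -> close internal node _0 (now at depth 0)
Total internal nodes: 3
BFS adjacency from root:
  _0: R _1 V _2
  _1: A B M
  _2: D Q

Answer: _0: R _1 V _2
_1: A B M
_2: D Q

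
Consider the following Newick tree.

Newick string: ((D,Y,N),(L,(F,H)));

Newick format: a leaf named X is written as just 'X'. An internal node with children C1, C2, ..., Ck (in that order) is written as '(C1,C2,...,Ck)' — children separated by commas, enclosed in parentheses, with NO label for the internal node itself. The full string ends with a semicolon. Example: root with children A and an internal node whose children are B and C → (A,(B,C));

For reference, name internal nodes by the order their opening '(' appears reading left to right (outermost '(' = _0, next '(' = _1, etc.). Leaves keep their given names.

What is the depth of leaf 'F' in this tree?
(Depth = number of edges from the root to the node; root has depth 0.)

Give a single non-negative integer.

Answer: 3

Derivation:
Newick: ((D,Y,N),(L,(F,H)));
Naming internals by '(' encounter order: outermost '(' = _0, next = _1, ...
Query node: F
Path from root: _0 -> _2 -> _3 -> F
Depth of F: 3 (number of edges from root)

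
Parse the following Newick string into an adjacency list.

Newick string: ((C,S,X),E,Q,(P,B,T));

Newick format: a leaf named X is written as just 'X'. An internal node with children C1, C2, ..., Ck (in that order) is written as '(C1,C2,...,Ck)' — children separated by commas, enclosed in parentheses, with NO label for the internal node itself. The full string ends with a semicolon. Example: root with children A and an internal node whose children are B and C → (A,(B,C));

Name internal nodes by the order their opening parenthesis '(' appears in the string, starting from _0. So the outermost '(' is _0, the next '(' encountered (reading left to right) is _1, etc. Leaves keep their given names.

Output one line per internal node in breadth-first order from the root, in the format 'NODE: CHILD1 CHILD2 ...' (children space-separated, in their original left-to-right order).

Answer: _0: _1 E Q _2
_1: C S X
_2: P B T

Derivation:
Input: ((C,S,X),E,Q,(P,B,T));
Scanning left-to-right, naming '(' by encounter order:
  pos 0: '(' -> open internal node _0 (depth 1)
  pos 1: '(' -> open internal node _1 (depth 2)
  pos 7: ')' -> close internal node _1 (now at depth 1)
  pos 13: '(' -> open internal node _2 (depth 2)
  pos 19: ')' -> close internal node _2 (now at depth 1)
  pos 20: ')' -> close internal node _0 (now at depth 0)
Total internal nodes: 3
BFS adjacency from root:
  _0: _1 E Q _2
  _1: C S X
  _2: P B T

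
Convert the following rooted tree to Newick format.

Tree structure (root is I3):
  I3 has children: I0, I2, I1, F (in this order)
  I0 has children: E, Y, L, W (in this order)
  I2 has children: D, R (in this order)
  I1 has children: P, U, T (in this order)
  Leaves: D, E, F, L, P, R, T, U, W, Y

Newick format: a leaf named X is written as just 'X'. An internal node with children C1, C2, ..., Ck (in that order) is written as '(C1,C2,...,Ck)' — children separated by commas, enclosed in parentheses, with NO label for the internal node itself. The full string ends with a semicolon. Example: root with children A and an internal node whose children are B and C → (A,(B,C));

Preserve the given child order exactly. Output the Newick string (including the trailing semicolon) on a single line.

Answer: ((E,Y,L,W),(D,R),(P,U,T),F);

Derivation:
internal I3 with children ['I0', 'I2', 'I1', 'F']
  internal I0 with children ['E', 'Y', 'L', 'W']
    leaf 'E' → 'E'
    leaf 'Y' → 'Y'
    leaf 'L' → 'L'
    leaf 'W' → 'W'
  → '(E,Y,L,W)'
  internal I2 with children ['D', 'R']
    leaf 'D' → 'D'
    leaf 'R' → 'R'
  → '(D,R)'
  internal I1 with children ['P', 'U', 'T']
    leaf 'P' → 'P'
    leaf 'U' → 'U'
    leaf 'T' → 'T'
  → '(P,U,T)'
  leaf 'F' → 'F'
→ '((E,Y,L,W),(D,R),(P,U,T),F)'
Final: ((E,Y,L,W),(D,R),(P,U,T),F);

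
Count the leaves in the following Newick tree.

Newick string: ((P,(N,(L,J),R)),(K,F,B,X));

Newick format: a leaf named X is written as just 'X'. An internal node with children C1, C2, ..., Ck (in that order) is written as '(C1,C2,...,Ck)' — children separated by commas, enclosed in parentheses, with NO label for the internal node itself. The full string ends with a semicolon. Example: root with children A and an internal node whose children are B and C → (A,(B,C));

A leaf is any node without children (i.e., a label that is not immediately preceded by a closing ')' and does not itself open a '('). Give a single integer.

Newick: ((P,(N,(L,J),R)),(K,F,B,X));
Scan left-to-right; a leaf is any maximal label run not followed by '(':
  pos 2: leaf 'P' → count = 1
  pos 5: leaf 'N' → count = 2
  pos 8: leaf 'L' → count = 3
  pos 10: leaf 'J' → count = 4
  pos 13: leaf 'R' → count = 5
  pos 18: leaf 'K' → count = 6
  pos 20: leaf 'F' → count = 7
  pos 22: leaf 'B' → count = 8
  pos 24: leaf 'X' → count = 9
Total leaves: 9

Answer: 9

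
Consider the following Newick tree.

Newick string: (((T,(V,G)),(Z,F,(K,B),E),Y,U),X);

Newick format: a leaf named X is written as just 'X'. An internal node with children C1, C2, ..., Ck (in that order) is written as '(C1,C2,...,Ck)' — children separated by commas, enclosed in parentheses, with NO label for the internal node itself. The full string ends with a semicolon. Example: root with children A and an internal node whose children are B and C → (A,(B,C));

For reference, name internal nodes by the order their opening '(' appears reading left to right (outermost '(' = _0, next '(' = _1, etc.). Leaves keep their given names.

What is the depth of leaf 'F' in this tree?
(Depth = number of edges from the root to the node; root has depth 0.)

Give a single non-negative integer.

Newick: (((T,(V,G)),(Z,F,(K,B),E),Y,U),X);
Naming internals by '(' encounter order: outermost '(' = _0, next = _1, ...
Query node: F
Path from root: _0 -> _1 -> _4 -> F
Depth of F: 3 (number of edges from root)

Answer: 3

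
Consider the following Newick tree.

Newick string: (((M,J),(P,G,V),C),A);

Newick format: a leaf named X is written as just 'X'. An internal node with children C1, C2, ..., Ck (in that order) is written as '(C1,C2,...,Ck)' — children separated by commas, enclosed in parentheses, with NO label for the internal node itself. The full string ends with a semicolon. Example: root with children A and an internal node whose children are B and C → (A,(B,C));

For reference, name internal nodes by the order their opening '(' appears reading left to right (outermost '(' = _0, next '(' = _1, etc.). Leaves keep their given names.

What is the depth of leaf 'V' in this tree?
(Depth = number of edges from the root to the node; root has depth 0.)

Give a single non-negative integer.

Answer: 3

Derivation:
Newick: (((M,J),(P,G,V),C),A);
Naming internals by '(' encounter order: outermost '(' = _0, next = _1, ...
Query node: V
Path from root: _0 -> _1 -> _3 -> V
Depth of V: 3 (number of edges from root)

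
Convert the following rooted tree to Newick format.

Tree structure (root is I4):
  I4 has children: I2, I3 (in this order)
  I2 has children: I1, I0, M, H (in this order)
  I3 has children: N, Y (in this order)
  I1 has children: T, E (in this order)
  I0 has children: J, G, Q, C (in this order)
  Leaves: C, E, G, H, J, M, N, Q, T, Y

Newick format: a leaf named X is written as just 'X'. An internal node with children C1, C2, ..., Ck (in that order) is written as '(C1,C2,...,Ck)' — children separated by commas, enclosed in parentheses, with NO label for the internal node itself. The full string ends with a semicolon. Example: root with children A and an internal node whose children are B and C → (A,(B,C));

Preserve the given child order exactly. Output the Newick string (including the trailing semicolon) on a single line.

Answer: (((T,E),(J,G,Q,C),M,H),(N,Y));

Derivation:
internal I4 with children ['I2', 'I3']
  internal I2 with children ['I1', 'I0', 'M', 'H']
    internal I1 with children ['T', 'E']
      leaf 'T' → 'T'
      leaf 'E' → 'E'
    → '(T,E)'
    internal I0 with children ['J', 'G', 'Q', 'C']
      leaf 'J' → 'J'
      leaf 'G' → 'G'
      leaf 'Q' → 'Q'
      leaf 'C' → 'C'
    → '(J,G,Q,C)'
    leaf 'M' → 'M'
    leaf 'H' → 'H'
  → '((T,E),(J,G,Q,C),M,H)'
  internal I3 with children ['N', 'Y']
    leaf 'N' → 'N'
    leaf 'Y' → 'Y'
  → '(N,Y)'
→ '(((T,E),(J,G,Q,C),M,H),(N,Y))'
Final: (((T,E),(J,G,Q,C),M,H),(N,Y));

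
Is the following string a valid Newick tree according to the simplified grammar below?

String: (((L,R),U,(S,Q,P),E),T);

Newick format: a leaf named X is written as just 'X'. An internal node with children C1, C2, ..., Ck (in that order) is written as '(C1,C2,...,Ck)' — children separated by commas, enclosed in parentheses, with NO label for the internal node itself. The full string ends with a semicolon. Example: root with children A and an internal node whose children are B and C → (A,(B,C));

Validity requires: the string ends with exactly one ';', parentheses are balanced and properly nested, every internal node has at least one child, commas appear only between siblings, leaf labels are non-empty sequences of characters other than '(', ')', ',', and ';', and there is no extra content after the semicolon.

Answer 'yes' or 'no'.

Answer: yes

Derivation:
Input: (((L,R),U,(S,Q,P),E),T);
Paren balance: 4 '(' vs 4 ')' OK
Ends with single ';': True
Full parse: OK
Valid: True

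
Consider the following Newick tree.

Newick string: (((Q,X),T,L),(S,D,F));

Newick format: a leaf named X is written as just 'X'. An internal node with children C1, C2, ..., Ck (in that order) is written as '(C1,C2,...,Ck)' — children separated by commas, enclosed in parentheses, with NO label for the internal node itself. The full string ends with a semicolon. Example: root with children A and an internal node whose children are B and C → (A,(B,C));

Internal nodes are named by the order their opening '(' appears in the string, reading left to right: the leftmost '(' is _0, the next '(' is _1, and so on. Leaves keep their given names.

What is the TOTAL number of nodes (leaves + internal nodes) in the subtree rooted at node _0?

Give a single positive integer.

Newick: (((Q,X),T,L),(S,D,F));
Locate _0: it is the '(' at position 0 (the 1st '(' reading left to right).
Query: subtree rooted at _0
_0: subtree_size = 1 + 10
  _1: subtree_size = 1 + 5
    _2: subtree_size = 1 + 2
      Q: subtree_size = 1 + 0
      X: subtree_size = 1 + 0
    T: subtree_size = 1 + 0
    L: subtree_size = 1 + 0
  _3: subtree_size = 1 + 3
    S: subtree_size = 1 + 0
    D: subtree_size = 1 + 0
    F: subtree_size = 1 + 0
Total subtree size of _0: 11

Answer: 11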